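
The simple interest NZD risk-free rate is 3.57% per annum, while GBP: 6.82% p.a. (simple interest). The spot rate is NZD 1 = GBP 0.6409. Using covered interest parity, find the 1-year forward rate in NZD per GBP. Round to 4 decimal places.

T = 1 year.
GBP growth factor: 1 + 0.0682×1 = 1.068200.
NZD growth factor: 1 + 0.0357×1 = 1.035700.
So F = 0.6409 × 1.068200 / 1.035700 = 0.6610113 (GBP/NZD).
Quoted the other way: 1/0.6610113 = 1.5128 NZD per GBP.

1.5128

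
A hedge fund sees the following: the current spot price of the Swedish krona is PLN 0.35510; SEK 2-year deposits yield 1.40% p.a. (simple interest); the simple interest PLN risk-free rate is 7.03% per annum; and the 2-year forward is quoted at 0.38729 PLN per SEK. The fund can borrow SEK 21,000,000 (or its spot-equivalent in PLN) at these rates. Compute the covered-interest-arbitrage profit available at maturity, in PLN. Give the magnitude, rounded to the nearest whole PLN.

PLN 144,752

T = 2 years.
Keep in SEK, deliver into the forward: 21,000,000·1.028000·0.38729 = PLN 8,360,816.52.
Swap to PLN now, deposit: 21,000,000·0.35510·1.140600 = PLN 8,505,568.26.
The quoted forward undervalues SEK, so borrow SEK, convert to PLN at spot, deposit the PLN at 7.03%, and buy SEK forward at 0.38729 to cover the loan.
The gap between the two covered legs is PLN 144,752.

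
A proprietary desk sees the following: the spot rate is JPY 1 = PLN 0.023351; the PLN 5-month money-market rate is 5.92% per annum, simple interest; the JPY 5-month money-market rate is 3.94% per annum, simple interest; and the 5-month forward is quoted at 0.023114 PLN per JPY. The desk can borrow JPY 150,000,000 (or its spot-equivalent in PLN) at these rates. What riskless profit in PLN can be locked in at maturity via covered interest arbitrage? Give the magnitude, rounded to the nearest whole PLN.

T = 5/12 years.
Route A — deposit JPY, sell forward: 150,000,000 × 1.016416667 × 0.023114 = PLN 3,524,018.23.
Route B — convert at spot, deposit PLN: 150,000,000 × 0.023351 × 1.024666667 = PLN 3,589,048.70.
The quoted forward undervalues JPY, so borrow JPY, convert to PLN at spot, deposit the PLN at 5.92%, and buy JPY forward at 0.023114 to cover the loan.
The gap between the two covered legs is PLN 65,030.

PLN 65,030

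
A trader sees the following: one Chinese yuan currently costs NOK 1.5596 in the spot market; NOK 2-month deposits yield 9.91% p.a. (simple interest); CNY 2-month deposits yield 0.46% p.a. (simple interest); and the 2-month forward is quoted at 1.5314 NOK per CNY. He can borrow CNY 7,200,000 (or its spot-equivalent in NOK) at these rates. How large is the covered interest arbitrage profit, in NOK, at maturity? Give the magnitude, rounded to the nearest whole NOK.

NOK 380,054

T = 2/12 years.
Invest the CNY and cover forward: 7,200,000 × 1.0007666667 × 1.5314 = NOK 11,034,533.33.
Convert at spot and invest in NOK: 7,200,000 × 1.5596 × 1.0165166667 = NOK 11,414,587.63.
The quoted forward undervalues CNY, so borrow CNY, convert to NOK at spot, deposit the NOK at 9.91%, and buy CNY forward at 1.5314 to cover the loan.
Arbitrage profit = |11,034,533.33 − 11,414,587.63| = NOK 380,054.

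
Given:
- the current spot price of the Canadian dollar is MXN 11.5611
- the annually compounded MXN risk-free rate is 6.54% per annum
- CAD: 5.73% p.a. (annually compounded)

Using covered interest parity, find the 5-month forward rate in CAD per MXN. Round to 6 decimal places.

0.086222

T = 5/12 years.
Growth of 1 MXN over T: (1 + 0.0654)^(5/12) = 1.0267474.
Growth of 1 CAD over T: (1 + 0.0573)^(5/12) = 1.0234876.
So F = 11.5611 × 1.0267474 / 1.0234876 = 11.59792 (MXN/CAD).
Invert for CAD per MXN: 1 / 11.59792 = 0.086222.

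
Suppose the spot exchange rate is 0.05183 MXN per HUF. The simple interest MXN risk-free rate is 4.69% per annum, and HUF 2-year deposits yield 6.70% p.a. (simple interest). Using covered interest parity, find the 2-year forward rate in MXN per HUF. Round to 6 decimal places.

T = 2 years.
Growth of 1 MXN over T: 1 + 0.0469×2 = 1.093800.
Growth of 1 HUF over T: 1 + 0.0670×2 = 1.134000.
So F = 0.05183 × 1.093800 / 1.134000 = 0.04999264 (MXN/HUF).

0.049993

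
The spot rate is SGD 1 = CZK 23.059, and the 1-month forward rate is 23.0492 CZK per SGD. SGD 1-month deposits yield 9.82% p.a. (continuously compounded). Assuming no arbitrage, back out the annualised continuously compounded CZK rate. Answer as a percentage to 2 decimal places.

T = 1/12 years.
By CIP, F/S equals the CZK-to-SGD growth ratio: 23.0492/23.059 = 0.9995750.
SGD growth factor: e^(0.0982×1/12) = 1.0082169.
So the CZK growth factor = 1.0077884.
Take logs: ln 1.0077884 / (1/12) = 0.093099, so 9.31%.

9.31%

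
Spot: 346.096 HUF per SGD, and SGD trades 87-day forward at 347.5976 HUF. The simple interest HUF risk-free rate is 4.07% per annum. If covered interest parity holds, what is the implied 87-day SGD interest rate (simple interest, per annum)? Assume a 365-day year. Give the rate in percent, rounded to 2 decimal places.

T = 87/365 years.
F/S = 347.5976/346.096 = 1.0043387 = (growth of HUF) / (growth of SGD).
HUF growth factor: 1 + 0.0407×87/365 = 1.0097011.
Hence g_SGD = 1.0053392.
(1.0053392 − 1)/T = 0.022400, i.e. 2.24%.

2.24%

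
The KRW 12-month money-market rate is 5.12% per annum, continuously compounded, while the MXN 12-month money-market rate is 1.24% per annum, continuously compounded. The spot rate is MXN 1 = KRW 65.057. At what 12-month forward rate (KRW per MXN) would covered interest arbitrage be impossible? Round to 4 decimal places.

67.6308

T = 1 year.
Growth of 1 KRW over T: e^(0.0512×1) = 1.05253338.
MXN growth factor: e^(0.0124×1) = 1.0124772.
So F = 65.057 × 1.05253338 / 1.0124772 = 67.630821 (KRW/MXN).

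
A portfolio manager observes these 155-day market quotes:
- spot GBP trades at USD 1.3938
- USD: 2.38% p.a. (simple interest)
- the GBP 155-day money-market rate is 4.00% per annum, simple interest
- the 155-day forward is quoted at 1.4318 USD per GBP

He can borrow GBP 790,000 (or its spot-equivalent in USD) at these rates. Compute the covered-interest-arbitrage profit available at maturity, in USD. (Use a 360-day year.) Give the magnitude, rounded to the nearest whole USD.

T = 155/360 years.
Keep in GBP, deliver into the forward: 790,000·1.017222222·1.4318 = USD 1,150,602.43.
Swap to USD now, deposit: 790,000·1.3938·1.010247222 = USD 1,112,385.24.
The quoted forward overvalues GBP, so borrow USD, buy GBP at spot, deposit the GBP at 4.00%, and sell the proceeds forward at 1.4318.
Profit = 1,150,602.43 − 1,112,385.24 = USD 38,217.

USD 38,217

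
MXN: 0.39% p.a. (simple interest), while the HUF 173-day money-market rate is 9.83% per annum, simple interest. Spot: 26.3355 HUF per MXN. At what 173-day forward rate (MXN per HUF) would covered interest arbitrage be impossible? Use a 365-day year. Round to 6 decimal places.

T = 173/365 years.
HUF growth factor: 1 + 0.0983×173/365 = 1.0465915.
Growth of 1 MXN over T: 1 + 0.0039×173/365 = 1.0018485.
CIP: F = S · (grow HUF)/(grow MXN) = 26.3355 × 1.0465915/1.0018485 = 27.51166 HUF per MXN.
Quoted the other way: 1/27.51166 = 0.036348 MXN per HUF.

0.036348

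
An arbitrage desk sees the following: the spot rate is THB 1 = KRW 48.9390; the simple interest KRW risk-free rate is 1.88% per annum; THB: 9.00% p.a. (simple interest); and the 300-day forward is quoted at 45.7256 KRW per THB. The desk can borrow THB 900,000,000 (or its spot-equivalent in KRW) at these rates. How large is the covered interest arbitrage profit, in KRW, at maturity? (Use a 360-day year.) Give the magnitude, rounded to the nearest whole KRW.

KRW 495,621,900

T = 300/360 years.
Invest the THB and cover forward: 900,000,000 × 1.075000 × 45.7256 = KRW 44,239,518,000.00.
Convert at spot and invest in KRW: 900,000,000 × 48.9390 × 1.015666666667 = KRW 44,735,139,900.01.
The quoted forward undervalues THB, so borrow THB, convert to KRW at spot, deposit the KRW at 1.88%, and buy THB forward at 45.7256 to cover the loan.
The gap between the two covered legs is KRW 495,621,900.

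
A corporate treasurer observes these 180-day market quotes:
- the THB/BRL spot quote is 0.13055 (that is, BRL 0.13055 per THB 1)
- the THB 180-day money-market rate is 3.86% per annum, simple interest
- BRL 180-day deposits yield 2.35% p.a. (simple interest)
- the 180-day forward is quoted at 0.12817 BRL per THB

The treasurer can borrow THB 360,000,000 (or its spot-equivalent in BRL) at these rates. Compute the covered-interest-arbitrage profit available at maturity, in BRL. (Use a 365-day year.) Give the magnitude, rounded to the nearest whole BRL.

BRL 523,136

T = 180/365 years.
Keep in THB, deliver into the forward: 360,000,000·1.0190356164·0.12817 = BRL 47,019,526.18.
Swap to BRL now, deposit: 360,000,000·0.13055·1.0115890411 = BRL 47,542,661.75.
The quoted forward undervalues THB, so borrow THB, convert to BRL at spot, deposit the BRL at 2.35%, and buy THB forward at 0.12817 to cover the loan.
Profit = 47,542,661.75 − 47,019,526.18 = BRL 523,136.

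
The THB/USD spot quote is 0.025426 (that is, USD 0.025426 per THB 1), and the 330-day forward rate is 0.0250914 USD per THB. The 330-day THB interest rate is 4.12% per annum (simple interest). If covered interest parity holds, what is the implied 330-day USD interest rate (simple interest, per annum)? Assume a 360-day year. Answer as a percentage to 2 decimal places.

2.63%

T = 330/360 years.
CIP gives F = S · g_USD/g_THB, so g_USD/g_THB = 0.0250914/0.025426 = 0.9868402.
The THB side grows by 1 + 0.0412×330/360 = 1.0377667.
Hence g_USD = 1.0241099.
r = (1.0241099 − 1)/(330/360) = 0.026302 → 2.63%.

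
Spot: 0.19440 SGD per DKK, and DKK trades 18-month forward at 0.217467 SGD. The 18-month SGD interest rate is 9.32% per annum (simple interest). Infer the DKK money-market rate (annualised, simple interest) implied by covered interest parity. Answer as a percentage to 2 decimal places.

1.26%

T = 18/12 years.
By CIP, F/S equals the SGD-to-DKK growth ratio: 0.217467/0.1944 = 1.1186574.
SGD growth factor: 1 + 0.0932×18/12 = 1.139800.
That pins the DKK growth at 1.018900.
(1.018900 − 1)/T = 0.012600, i.e. 1.26%.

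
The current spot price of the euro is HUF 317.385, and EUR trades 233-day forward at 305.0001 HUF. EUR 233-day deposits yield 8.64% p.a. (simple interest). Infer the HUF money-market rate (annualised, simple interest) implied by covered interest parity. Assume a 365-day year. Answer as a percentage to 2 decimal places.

2.19%

T = 233/365 years.
By CIP, F/S equals the HUF-to-EUR growth ratio: 305.0001/317.385 = 0.9609783.
The EUR side grows by 1 + 0.0864×233/365 = 1.055154.
That pins the HUF growth at 1.0139801.
(1.0139801 − 1)/T = 0.021900, i.e. 2.19%.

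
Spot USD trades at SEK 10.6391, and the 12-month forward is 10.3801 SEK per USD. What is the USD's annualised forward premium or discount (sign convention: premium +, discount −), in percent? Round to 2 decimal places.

T = 1 year.
Period premium: (10.3801 − 10.6391)/10.6391 = -0.0243442.
Annualise by dividing by T: -0.0243442 / 1 = -0.024344 → -2.43%.

-2.43%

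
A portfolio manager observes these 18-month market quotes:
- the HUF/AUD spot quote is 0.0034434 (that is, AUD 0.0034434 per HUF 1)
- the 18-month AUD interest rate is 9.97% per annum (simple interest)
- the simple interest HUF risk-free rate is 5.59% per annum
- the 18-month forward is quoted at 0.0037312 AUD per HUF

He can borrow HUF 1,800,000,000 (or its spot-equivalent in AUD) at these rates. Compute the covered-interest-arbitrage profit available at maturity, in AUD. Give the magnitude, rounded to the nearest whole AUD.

T = 18/12 years.
Invest the HUF and cover forward: 1,800,000,000 × 1.083850 × 0.0037312 = AUD 7,279,310.02.
Convert at spot and invest in AUD: 1,800,000,000 × 0.0034434 × 1.149550 = AUD 7,125,048.85.
The quoted forward overvalues HUF, so borrow AUD, buy HUF at spot, deposit the HUF at 5.59%, and sell the proceeds forward at 0.0037312.
The gap between the two covered legs is AUD 154,261.

AUD 154,261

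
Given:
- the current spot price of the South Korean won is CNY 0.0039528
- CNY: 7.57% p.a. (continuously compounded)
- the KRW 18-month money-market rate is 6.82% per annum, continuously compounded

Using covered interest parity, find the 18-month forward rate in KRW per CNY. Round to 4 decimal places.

250.1551

T = 18/12 years.
CNY growth factor: e^(0.0757×18/12) = 1.1202479.
Growth of 1 KRW over T: e^(0.0682×18/12) = 1.107715737.
Forward (CNY per KRW) = 0.0039528 × 1.1202479 / 1.107715737 = 0.00399752008.
Quoted the other way: 1/0.00399752008 = 250.1551 KRW per CNY.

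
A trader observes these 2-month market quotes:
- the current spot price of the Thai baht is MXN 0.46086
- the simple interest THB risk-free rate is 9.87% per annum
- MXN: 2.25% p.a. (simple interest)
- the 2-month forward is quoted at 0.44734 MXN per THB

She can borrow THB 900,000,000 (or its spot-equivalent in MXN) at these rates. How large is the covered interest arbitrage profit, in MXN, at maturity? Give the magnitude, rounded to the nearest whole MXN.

T = 2/12 years.
Invest the THB and cover forward: 900,000,000 × 1.016450 × 0.44734 = MXN 409,228,868.70.
Convert at spot and invest in MXN: 900,000,000 × 0.46086 × 1.003750 = MXN 416,329,402.50.
The quoted forward undervalues THB, so borrow THB, convert to MXN at spot, deposit the MXN at 2.25%, and buy THB forward at 0.44734 to cover the loan.
The gap between the two covered legs is MXN 7,100,534.

MXN 7,100,534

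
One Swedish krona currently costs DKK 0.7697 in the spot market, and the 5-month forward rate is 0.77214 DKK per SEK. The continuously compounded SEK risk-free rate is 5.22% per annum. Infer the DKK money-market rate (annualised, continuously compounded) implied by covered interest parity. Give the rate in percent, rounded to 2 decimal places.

T = 5/12 years.
By CIP, F/S equals the DKK-to-SEK growth ratio: 0.77214/0.7697 = 1.0031701.
The SEK side grows by e^(0.0522×5/12) = 1.0219883.
Hence g_DKK = 1.0252281.
r = ln(1.0252281)/(5/12) = 0.059796 → 5.98%.

5.98%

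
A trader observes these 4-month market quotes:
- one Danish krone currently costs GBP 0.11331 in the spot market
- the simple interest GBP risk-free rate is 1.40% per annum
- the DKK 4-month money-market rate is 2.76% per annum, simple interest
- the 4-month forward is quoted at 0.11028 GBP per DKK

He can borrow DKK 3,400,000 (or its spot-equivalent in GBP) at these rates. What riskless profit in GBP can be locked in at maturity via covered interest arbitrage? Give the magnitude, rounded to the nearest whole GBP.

T = 4/12 years.
Keep in DKK, deliver into the forward: 3,400,000·1.009200·0.11028 = GBP 378,401.56.
Swap to GBP now, deposit: 3,400,000·0.11331·1.00466667 = GBP 387,051.85.
The quoted forward undervalues DKK, so borrow DKK, convert to GBP at spot, deposit the GBP at 1.40%, and buy DKK forward at 0.11028 to cover the loan.
Profit = 387,051.85 − 378,401.56 = GBP 8,650.

GBP 8,650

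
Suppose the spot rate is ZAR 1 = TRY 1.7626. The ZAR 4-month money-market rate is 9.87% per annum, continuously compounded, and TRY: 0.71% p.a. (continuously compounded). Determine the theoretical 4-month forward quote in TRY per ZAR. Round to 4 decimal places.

T = 4/12 years.
TRY growth factor: e^(0.0071×4/12) = 1.0023695.
ZAR accumulates by e^(0.0987×4/12) = 1.0334472.
CIP: F = S · (grow TRY)/(grow ZAR) = 1.7626 × 1.0023695/1.0334472 = 1.709595 TRY per ZAR.

1.7096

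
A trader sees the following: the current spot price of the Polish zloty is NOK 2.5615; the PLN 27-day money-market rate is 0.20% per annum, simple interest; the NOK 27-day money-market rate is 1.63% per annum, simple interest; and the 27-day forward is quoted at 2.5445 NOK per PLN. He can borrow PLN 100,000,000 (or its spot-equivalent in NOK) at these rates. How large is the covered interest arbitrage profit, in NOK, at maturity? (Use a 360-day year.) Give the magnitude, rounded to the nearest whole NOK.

NOK 1,974,976

T = 27/360 years.
Invest the PLN and cover forward: 100,000,000 × 1.000150 × 2.5445 = NOK 254,488,167.50.
Convert at spot and invest in NOK: 100,000,000 × 2.5615 × 1.0012225 = NOK 256,463,143.38.
The quoted forward undervalues PLN, so borrow PLN, convert to NOK at spot, deposit the NOK at 1.63%, and buy PLN forward at 2.5445 to cover the loan.
The gap between the two covered legs is NOK 1,974,976.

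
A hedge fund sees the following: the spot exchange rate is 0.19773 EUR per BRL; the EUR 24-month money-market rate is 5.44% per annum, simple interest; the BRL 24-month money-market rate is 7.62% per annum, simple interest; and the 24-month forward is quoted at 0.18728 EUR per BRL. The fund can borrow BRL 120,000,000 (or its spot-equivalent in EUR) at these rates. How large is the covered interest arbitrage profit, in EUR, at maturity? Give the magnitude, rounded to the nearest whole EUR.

EUR 410,586

T = 2 years.
Route A — deposit BRL, sell forward: 120,000,000 × 1.152400 × 0.18728 = EUR 25,898,576.64.
Route B — convert at spot, deposit EUR: 120,000,000 × 0.19773 × 1.108800 = EUR 26,309,162.88.
The quoted forward undervalues BRL, so borrow BRL, convert to EUR at spot, deposit the EUR at 5.44%, and buy BRL forward at 0.18728 to cover the loan.
Arbitrage profit = |25,898,576.64 − 26,309,162.88| = EUR 410,586.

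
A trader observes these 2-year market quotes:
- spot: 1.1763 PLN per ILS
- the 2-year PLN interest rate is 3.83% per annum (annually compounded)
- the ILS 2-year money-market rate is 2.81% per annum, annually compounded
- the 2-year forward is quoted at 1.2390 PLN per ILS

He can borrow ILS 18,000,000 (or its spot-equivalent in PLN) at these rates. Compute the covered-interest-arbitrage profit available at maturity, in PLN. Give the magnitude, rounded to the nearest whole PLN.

T = 2 years.
Keep in ILS, deliver into the forward: 18,000,000·1.05698961·1.2390 = PLN 23,572,982.28.
Swap to PLN now, deposit: 18,000,000·1.1763·1.07806689 = PLN 22,826,341.49.
The quoted forward overvalues ILS, so borrow PLN, buy ILS at spot, deposit the ILS at 2.81%, and sell the proceeds forward at 1.2390.
The gap between the two covered legs is PLN 746,641.

PLN 746,641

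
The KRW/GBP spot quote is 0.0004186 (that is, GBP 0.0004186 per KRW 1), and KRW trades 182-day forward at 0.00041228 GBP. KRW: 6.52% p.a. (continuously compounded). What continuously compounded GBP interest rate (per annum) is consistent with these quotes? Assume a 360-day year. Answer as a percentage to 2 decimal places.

3.51%

T = 182/360 years.
F/S = 0.00041228/0.0004186 = 0.9849021 = (growth of GBP) / (growth of KRW).
KRW growth factor: e^(0.0652×182/360) = 1.0335115.
That pins the GBP growth at 1.0179076.
r = ln(1.0179076)/(182/360) = 0.035108 → 3.51%.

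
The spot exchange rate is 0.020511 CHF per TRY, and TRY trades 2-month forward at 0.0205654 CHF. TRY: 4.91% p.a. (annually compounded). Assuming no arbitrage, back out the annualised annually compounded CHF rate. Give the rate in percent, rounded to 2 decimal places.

6.59%

T = 2/12 years.
By CIP, F/S equals the CHF-to-TRY growth ratio: 0.0205654/0.020511 = 1.0026522.
The TRY side grows by (1 + 0.0491)^(2/12) = 1.0080208.
So the CHF growth factor = 1.0106943.
r = 1.0106943^(12/2) − 1 = 0.065906 → 6.59%.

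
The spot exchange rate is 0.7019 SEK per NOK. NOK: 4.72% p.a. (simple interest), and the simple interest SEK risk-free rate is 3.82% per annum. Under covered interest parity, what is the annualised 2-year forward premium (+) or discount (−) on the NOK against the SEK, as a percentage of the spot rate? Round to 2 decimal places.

T = 2 years.
CIP forward (SEK per NOK) = 0.7019 × 1.076400/1.094400 = 0.6903556.
(F − S)/S ÷ T = (0.6903556 − 0.7019)/0.7019/2 = -0.008224 → -0.82%.

-0.82%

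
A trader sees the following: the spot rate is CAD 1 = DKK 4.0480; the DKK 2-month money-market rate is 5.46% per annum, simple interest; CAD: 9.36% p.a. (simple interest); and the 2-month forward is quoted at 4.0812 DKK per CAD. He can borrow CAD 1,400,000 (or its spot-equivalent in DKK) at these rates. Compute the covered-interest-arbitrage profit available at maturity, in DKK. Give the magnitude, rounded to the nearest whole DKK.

DKK 84,042

T = 2/12 years.
Keep in CAD, deliver into the forward: 1,400,000·1.015600·4.0812 = DKK 5,802,813.41.
Swap to DKK now, deposit: 1,400,000·4.0480·1.009100 = DKK 5,718,771.52.
The quoted forward overvalues CAD, so borrow DKK, buy CAD at spot, deposit the CAD at 9.36%, and sell the proceeds forward at 4.0812.
The gap between the two covered legs is DKK 84,042.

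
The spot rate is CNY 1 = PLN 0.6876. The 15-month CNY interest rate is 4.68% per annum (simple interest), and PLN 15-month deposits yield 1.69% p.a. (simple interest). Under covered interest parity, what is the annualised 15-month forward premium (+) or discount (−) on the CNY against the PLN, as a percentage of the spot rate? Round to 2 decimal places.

-2.82%

T = 15/12 years.
CIP forward (PLN per CNY) = 0.6876 × 1.021125/1.058500 = 0.6633213.
Annualised premium = (F − S)/S × (1/T) = (0.6633213 − 0.6876)/0.6876 ÷ (15/12) = -2.82%.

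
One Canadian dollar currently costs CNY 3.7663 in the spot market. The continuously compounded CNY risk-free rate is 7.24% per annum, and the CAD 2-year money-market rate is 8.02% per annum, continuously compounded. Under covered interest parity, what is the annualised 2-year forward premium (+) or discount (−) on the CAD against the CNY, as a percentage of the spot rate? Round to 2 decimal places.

-0.77%

T = 2 years.
No-arbitrage forward: 3.7663 × 1.1558084 / 1.1739804 = 3.7080016 CNY/CAD.
Annualised premium = (F − S)/S × (1/T) = (3.7080016 − 3.7663)/3.7663 ÷ 2 = -0.77%.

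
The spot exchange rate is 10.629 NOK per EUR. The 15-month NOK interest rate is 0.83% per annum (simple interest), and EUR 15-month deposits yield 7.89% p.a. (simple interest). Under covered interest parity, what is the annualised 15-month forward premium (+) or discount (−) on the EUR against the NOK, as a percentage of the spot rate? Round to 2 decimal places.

-6.43%

T = 15/12 years.
No-arbitrage forward: 10.629 × 1.010375 / 1.098625 = 9.775197 NOK/EUR.
(F − S)/S ÷ T = (9.775197 − 10.629)/10.629/(15/12) = -0.064262 → -6.43%.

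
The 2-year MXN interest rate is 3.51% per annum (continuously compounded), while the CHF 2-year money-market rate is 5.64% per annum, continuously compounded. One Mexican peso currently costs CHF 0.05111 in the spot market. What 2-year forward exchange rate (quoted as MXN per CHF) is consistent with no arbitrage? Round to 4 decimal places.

18.7497

T = 2 years.
Growth of 1 CHF over T: e^(0.0564×2) = 1.11940803.
Growth of 1 MXN over T: e^(0.0351×2) = 1.0727227.
So F = 0.05111 × 1.11940803 / 1.0727227 = 0.053334328 (CHF/MXN).
Quoted the other way: 1/0.053334328 = 18.7497 MXN per CHF.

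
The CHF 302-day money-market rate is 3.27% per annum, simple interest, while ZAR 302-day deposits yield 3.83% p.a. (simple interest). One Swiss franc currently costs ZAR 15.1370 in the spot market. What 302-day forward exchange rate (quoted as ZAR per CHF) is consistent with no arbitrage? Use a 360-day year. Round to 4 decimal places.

T = 302/360 years.
ZAR growth factor: 1 + 0.0383×302/360 = 1.03212944.
CHF growth factor: 1 + 0.0327×302/360 = 1.02743167.
Forward (ZAR per CHF) = 15.137 × 1.03212944 / 1.02743167 = 15.206212.

15.2062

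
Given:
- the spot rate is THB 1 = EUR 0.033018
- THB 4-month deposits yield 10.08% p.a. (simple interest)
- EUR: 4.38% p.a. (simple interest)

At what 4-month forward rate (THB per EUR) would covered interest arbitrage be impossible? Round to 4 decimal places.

T = 4/12 years.
EUR growth factor: 1 + 0.0438×4/12 = 1.014600.
THB accumulates by 1 + 0.1008×4/12 = 1.033600.
CIP: F = S · (grow EUR)/(grow THB) = 0.033018 × 1.014600/1.033600 = 0.032411051 EUR per THB.
Invert for THB per EUR: 1 / 0.032411051 = 30.8537.

30.8537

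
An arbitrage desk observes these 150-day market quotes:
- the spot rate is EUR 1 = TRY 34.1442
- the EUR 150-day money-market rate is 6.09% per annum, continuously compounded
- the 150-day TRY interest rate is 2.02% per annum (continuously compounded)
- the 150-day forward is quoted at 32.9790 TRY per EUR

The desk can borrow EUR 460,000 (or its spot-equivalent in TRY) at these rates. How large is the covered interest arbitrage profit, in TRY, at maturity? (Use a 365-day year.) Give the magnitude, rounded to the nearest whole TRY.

TRY 282,454

T = 150/365 years.
Keep in EUR, deliver into the forward: 460,000·1.0253432117·32.9790 = TRY 15,554,805.14.
Swap to TRY now, deposit: 460,000·34.1442·1.0083359218 = TRY 15,837,258.76.
The quoted forward undervalues EUR, so borrow EUR, convert to TRY at spot, deposit the TRY at 2.02%, and buy EUR forward at 32.9790 to cover the loan.
Profit = 15,837,258.76 − 15,554,805.14 = TRY 282,454.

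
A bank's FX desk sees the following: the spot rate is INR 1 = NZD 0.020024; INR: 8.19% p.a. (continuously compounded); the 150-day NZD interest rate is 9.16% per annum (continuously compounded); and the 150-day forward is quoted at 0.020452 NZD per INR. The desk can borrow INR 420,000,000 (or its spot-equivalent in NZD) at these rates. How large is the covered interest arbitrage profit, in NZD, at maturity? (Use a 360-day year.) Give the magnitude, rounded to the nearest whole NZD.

T = 150/360 years.
Invest the INR and cover forward: 420,000,000 × 1.034713938 × 0.020452 = NZD 8,888,027.17.
Convert at spot and invest in NZD: 420,000,000 × 0.020024 × 1.038904369 = NZD 8,737,268.86.
The quoted forward overvalues INR, so borrow NZD, buy INR at spot, deposit the INR at 8.19%, and sell the proceeds forward at 0.020452.
Arbitrage profit = |8,888,027.17 − 8,737,268.86| = NZD 150,758.

NZD 150,758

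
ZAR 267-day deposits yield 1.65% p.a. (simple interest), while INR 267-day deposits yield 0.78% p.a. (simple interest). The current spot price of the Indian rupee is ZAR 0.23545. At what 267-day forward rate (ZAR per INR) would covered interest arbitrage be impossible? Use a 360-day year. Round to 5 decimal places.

T = 267/360 years.
ZAR accumulates by 1 + 0.0165×267/360 = 1.0122375.
INR growth factor: 1 + 0.0078×267/360 = 1.005785.
So F = 0.23545 × 1.0122375 / 1.005785 = 0.2369605 (ZAR/INR).

0.23696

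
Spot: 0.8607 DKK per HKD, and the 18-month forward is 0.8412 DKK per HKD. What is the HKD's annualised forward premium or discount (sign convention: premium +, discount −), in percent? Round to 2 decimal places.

T = 18/12 years.
Period premium: (0.8412 − 0.8607)/0.8607 = -0.0226560.
Per annum: -0.0226560 / (18/12) = -0.015104 = -1.51%.

-1.51%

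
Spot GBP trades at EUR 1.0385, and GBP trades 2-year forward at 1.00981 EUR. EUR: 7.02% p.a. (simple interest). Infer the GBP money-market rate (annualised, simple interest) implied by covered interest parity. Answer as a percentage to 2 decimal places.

T = 2 years.
By CIP, F/S equals the EUR-to-GBP growth ratio: 1.00981/1.0385 = 0.9723736.
EUR growth factor: 1 + 0.0702×2 = 1.140400.
That pins the GBP growth at 1.1728002.
(1.1728002 − 1)/T = 0.086400, i.e. 8.64%.

8.64%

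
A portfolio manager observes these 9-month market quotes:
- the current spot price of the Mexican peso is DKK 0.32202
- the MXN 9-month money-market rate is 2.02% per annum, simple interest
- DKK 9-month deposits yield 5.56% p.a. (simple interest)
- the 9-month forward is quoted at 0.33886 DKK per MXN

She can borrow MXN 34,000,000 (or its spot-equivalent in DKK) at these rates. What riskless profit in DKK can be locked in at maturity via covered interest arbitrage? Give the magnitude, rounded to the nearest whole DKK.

T = 9/12 years.
Keep in MXN, deliver into the forward: 34,000,000·1.015150·0.33886 = DKK 11,695,786.79.
Swap to DKK now, deposit: 34,000,000·0.32202·1.041700 = DKK 11,405,239.96.
The quoted forward overvalues MXN, so borrow DKK, buy MXN at spot, deposit the MXN at 2.02%, and sell the proceeds forward at 0.33886.
Profit = 11,695,786.79 − 11,405,239.96 = DKK 290,547.

DKK 290,547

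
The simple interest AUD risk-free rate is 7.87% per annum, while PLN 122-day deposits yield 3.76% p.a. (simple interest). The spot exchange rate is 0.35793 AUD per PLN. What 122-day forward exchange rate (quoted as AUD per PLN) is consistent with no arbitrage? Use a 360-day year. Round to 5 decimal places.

T = 122/360 years.
Growth of 1 AUD over T: 1 + 0.0787×122/360 = 1.0266706.
PLN accumulates by 1 + 0.0376×122/360 = 1.0127422.
Forward (AUD per PLN) = 0.35793 × 1.0266706 / 1.0127422 = 0.3628527.

0.36285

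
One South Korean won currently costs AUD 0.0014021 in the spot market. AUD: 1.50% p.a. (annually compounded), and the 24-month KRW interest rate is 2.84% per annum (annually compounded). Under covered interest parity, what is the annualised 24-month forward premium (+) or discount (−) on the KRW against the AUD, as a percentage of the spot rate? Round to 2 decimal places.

T = 2 years.
No-arbitrage forward: 0.0014021 × 1.030225 / 1.0576066 = 0.0013657994 AUD/KRW.
(F − S)/S ÷ T = (0.0013657994 − 0.0014021)/0.0014021/2 = -0.012945 → -1.29%.

-1.29%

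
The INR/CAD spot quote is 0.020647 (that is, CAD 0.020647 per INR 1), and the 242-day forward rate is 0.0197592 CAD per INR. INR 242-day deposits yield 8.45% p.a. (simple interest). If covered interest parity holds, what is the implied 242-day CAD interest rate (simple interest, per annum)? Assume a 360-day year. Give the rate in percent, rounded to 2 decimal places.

T = 242/360 years.
By CIP, F/S equals the CAD-to-INR growth ratio: 0.0197592/0.020647 = 0.9570010.
INR growth factor: 1 + 0.0845×242/360 = 1.0568028.
So the CAD growth factor = 1.0113613.
(1.0113613 − 1)/T = 0.016901, i.e. 1.69%.

1.69%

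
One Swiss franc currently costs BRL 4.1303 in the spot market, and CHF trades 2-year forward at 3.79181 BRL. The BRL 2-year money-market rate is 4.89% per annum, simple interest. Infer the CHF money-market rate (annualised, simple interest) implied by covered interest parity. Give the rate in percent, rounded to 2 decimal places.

9.79%

T = 2 years.
CIP gives F = S · g_BRL/g_CHF, so g_BRL/g_CHF = 3.79181/4.1303 = 0.9180471.
BRL growth factor: 1 + 0.0489×2 = 1.097800.
So the CHF growth factor = 1.1957992.
(1.1957992 − 1)/T = 0.097900, i.e. 9.79%.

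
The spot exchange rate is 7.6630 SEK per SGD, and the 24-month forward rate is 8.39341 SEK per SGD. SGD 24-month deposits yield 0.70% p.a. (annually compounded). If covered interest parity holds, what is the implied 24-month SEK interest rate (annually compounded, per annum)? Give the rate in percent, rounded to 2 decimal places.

T = 2 years.
F/S = 8.39341/7.663 = 1.0953165 = (growth of SEK) / (growth of SGD).
The SGD side grows by (1 + 0.0070)^2 = 1.014049.
That pins the SEK growth at 1.1107046.
r = 1.1107046^(1/2) − 1 = 0.053900 → 5.39%.

5.39%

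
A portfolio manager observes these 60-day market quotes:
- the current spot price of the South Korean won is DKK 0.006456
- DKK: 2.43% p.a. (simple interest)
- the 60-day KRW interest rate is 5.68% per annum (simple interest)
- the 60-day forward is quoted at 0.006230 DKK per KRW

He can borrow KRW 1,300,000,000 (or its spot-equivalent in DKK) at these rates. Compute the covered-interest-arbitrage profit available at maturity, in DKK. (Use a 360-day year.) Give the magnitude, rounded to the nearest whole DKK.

DKK 251,120

T = 60/360 years.
Keep in KRW, deliver into the forward: 1,300,000,000·1.009466667·0.006230 = DKK 8,175,670.54.
Swap to DKK now, deposit: 1,300,000,000·0.006456·1.004050 = DKK 8,426,790.84.
The quoted forward undervalues KRW, so borrow KRW, convert to DKK at spot, deposit the DKK at 2.43%, and buy KRW forward at 0.006230 to cover the loan.
Profit = 8,426,790.84 − 8,175,670.54 = DKK 251,120.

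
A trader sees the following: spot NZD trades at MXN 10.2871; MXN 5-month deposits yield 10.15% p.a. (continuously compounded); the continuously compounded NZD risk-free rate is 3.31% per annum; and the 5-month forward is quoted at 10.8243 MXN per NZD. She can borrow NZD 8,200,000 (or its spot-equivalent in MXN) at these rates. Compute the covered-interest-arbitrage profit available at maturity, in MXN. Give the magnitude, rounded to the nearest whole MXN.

MXN 1,993,666

T = 5/12 years.
Invest the NZD and cover forward: 8,200,000 × 1.0138872104 × 10.8243 = MXN 89,991,878.52.
Convert at spot and invest in MXN: 8,200,000 × 10.2871 × 1.0431987007 = MXN 87,998,212.70.
The quoted forward overvalues NZD, so borrow MXN, buy NZD at spot, deposit the NZD at 3.31%, and sell the proceeds forward at 10.8243.
The gap between the two covered legs is MXN 1,993,666.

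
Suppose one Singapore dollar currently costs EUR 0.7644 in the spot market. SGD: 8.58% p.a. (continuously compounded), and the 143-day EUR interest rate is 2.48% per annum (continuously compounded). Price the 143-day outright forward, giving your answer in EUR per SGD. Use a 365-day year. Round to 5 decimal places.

0.74635

T = 143/365 years.
EUR accumulates by e^(0.0248×143/365) = 1.0097635.
SGD accumulates by e^(0.0858×143/365) = 1.0341862.
Forward (EUR per SGD) = 0.7644 × 1.0097635 / 1.0341862 = 0.7463484.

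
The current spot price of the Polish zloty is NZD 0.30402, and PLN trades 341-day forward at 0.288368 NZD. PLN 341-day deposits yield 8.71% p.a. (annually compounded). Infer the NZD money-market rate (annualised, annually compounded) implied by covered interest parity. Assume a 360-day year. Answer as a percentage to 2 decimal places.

T = 341/360 years.
By CIP, F/S equals the NZD-to-PLN growth ratio: 0.288368/0.30402 = 0.9485165.
The PLN side grows by (1 + 0.0871)^(341/360) = 1.082319.
So the NZD growth factor = 1.0265974.
r = 1.0265974^(360/341) − 1 = 0.028100 → 2.81%.

2.81%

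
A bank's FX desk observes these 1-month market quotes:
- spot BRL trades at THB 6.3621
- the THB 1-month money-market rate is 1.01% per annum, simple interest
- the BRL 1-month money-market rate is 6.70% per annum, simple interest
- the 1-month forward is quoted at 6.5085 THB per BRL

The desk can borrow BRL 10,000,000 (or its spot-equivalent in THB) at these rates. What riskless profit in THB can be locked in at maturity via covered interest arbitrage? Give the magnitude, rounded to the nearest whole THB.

T = 1/12 years.
Invest the BRL and cover forward: 10,000,000 × 1.0055833333 × 6.5085 = THB 65,448,391.25.
Convert at spot and invest in THB: 10,000,000 × 6.3621 × 1.0008416667 = THB 63,674,547.68.
The quoted forward overvalues BRL, so borrow THB, buy BRL at spot, deposit the BRL at 6.70%, and sell the proceeds forward at 6.5085.
Profit = 65,448,391.25 − 63,674,547.68 = THB 1,773,844.

THB 1,773,844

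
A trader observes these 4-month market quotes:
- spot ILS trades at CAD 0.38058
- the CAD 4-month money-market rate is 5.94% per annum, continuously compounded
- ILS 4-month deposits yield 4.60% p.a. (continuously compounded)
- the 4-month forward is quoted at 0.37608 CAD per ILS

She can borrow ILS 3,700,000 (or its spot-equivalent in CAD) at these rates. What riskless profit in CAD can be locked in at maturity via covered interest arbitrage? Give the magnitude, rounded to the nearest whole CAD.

CAD 23,308

T = 4/12 years.
Invest the ILS and cover forward: 3,700,000 × 1.015451492 × 0.37608 = CAD 1,412,996.69.
Convert at spot and invest in CAD: 3,700,000 × 0.38058 × 1.01999732 = CAD 1,436,305.15.
The quoted forward undervalues ILS, so borrow ILS, convert to CAD at spot, deposit the CAD at 5.94%, and buy ILS forward at 0.37608 to cover the loan.
The gap between the two covered legs is CAD 23,308.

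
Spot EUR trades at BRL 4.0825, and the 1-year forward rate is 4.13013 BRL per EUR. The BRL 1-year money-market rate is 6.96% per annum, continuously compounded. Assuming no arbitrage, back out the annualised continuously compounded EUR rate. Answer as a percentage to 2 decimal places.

T = 1 year.
F/S = 4.13013/4.0825 = 1.0116669 = (growth of BRL) / (growth of EUR).
The BRL side grows by e^(0.0696×1) = 1.0720793.
That pins the EUR growth at 1.0597157.
r = ln(1.0597157)/1 = 0.058001 → 5.80%.

5.80%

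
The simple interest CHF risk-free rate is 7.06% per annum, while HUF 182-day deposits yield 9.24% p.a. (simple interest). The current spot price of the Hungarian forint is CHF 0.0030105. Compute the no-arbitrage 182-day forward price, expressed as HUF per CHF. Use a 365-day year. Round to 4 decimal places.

T = 182/365 years.
CHF growth factor: 1 + 0.0706×182/365 = 1.035203288.
HUF accumulates by 1 + 0.0924×182/365 = 1.046073425.
So F = 0.0030105 × 1.035203288 / 1.046073425 = 0.00297921678 (CHF/HUF).
Invert for HUF per CHF: 1 / 0.00297921678 = 335.6587.

335.6587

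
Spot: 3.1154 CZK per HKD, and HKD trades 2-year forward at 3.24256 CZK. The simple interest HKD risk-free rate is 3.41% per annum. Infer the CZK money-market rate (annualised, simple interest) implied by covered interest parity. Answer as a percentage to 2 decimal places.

T = 2 years.
F/S = 3.24256/3.1154 = 1.0408166 = (growth of CZK) / (growth of HKD).
HKD growth factor: 1 + 0.0341×2 = 1.068200.
So the CZK growth factor = 1.1118003.
r = (1.1118003 − 1)/2 = 0.055900 → 5.59%.

5.59%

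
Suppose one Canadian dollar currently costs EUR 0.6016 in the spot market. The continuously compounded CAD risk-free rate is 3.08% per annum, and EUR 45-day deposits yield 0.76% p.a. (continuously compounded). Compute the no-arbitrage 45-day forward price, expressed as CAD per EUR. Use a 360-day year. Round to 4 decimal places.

T = 45/360 years.
Growth of 1 EUR over T: e^(0.0076×45/360) = 1.0009505.
CAD growth factor: e^(0.0308×45/360) = 1.0038574.
Forward (EUR per CAD) = 0.6016 × 1.0009505 / 1.0038574 = 0.5998579.
Invert for CAD per EUR: 1 / 0.5998579 = 1.6671.

1.6671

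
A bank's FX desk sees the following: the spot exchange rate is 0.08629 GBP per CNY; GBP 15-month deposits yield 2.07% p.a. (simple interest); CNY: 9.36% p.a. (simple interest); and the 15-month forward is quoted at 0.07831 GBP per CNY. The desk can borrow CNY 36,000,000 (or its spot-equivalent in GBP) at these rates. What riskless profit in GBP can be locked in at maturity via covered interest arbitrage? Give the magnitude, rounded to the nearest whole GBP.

T = 15/12 years.
Route A — deposit CNY, sell forward: 36,000,000 × 1.117000 × 0.07831 = GBP 3,149,001.72.
Route B — convert at spot, deposit GBP: 36,000,000 × 0.08629 × 1.025875 = GBP 3,186,819.14.
The quoted forward undervalues CNY, so borrow CNY, convert to GBP at spot, deposit the GBP at 2.07%, and buy CNY forward at 0.07831 to cover the loan.
The gap between the two covered legs is GBP 37,817.

GBP 37,817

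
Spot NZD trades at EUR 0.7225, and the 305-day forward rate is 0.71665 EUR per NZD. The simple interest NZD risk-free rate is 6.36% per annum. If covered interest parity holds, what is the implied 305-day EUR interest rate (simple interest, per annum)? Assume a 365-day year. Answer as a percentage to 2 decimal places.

5.34%

T = 305/365 years.
CIP gives F = S · g_EUR/g_NZD, so g_EUR/g_NZD = 0.71665/0.7225 = 0.9919031.
NZD growth factor: 1 + 0.0636×305/365 = 1.0531452.
That pins the EUR growth at 1.044618.
r = (1.044618 − 1)/(305/365) = 0.053395 → 5.34%.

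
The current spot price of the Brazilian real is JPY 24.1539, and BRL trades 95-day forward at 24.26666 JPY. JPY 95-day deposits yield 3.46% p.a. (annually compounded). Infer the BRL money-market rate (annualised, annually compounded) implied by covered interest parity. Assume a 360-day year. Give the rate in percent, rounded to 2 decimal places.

T = 95/360 years.
CIP gives F = S · g_JPY/g_BRL, so g_JPY/g_BRL = 24.26666/24.1539 = 1.0046684.
The JPY side grows by (1 + 0.0346)^(95/360) = 1.0090166.
Hence g_BRL = 1.004328.
Annualise: 1.004328^(360/95) − 1 = 0.016500 = 1.65%.

1.65%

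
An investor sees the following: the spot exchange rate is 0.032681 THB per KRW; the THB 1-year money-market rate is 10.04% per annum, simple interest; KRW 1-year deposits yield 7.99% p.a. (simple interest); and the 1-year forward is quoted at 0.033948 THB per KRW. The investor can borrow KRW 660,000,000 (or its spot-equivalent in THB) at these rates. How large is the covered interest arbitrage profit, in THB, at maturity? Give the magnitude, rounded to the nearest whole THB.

THB 460,860

T = 1 year.
Invest the KRW and cover forward: 660,000,000 × 1.079900 × 0.033948 = THB 24,195,893.83.
Convert at spot and invest in THB: 660,000,000 × 0.032681 × 1.100400 = THB 23,735,033.78.
The quoted forward overvalues KRW, so borrow THB, buy KRW at spot, deposit the KRW at 7.99%, and sell the proceeds forward at 0.033948.
Profit = 24,195,893.83 − 23,735,033.78 = THB 460,860.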